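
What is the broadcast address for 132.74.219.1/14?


Network: 132.72.0.0/14
Host bits = 18
Set all host bits to 1:
Broadcast: 132.75.255.255


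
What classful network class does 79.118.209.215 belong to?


First octet: 79
Binary: 01001111
0xxxxxxx -> Class A (1-126)
Class A, default mask 255.0.0.0 (/8)


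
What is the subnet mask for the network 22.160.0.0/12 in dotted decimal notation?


/12 means 12 network bits, 20 host bits
Binary: 11111111111100000000000000000000
Mask: 255.240.0.0


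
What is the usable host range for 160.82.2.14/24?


Network: 160.82.2.0
Broadcast: 160.82.2.255
First usable = network + 1
Last usable = broadcast - 1
Range: 160.82.2.1 to 160.82.2.254


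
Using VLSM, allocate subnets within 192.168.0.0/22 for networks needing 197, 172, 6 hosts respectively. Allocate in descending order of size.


197 hosts -> /24 (254 usable): 192.168.0.0/24
172 hosts -> /24 (254 usable): 192.168.1.0/24
6 hosts -> /29 (6 usable): 192.168.2.0/29
Allocation: 192.168.0.0/24 (197 hosts, 254 usable); 192.168.1.0/24 (172 hosts, 254 usable); 192.168.2.0/29 (6 hosts, 6 usable)


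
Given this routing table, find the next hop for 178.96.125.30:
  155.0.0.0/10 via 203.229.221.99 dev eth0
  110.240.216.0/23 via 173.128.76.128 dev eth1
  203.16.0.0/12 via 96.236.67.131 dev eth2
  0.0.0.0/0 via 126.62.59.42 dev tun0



Longest prefix match for 178.96.125.30:
  /10 155.0.0.0: no
  /23 110.240.216.0: no
  /12 203.16.0.0: no
  /0 0.0.0.0: MATCH
Selected: next-hop 126.62.59.42 via tun0 (matched /0)


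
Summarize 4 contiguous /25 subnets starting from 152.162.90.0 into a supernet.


Original prefix: /25
Number of subnets: 4 = 2^2
New prefix = 25 - 2 = 23
Supernet: 152.162.90.0/23


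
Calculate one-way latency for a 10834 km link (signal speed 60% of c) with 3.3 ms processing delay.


Speed = 0.6 * 3e5 km/s = 180000 km/s
Propagation delay = 10834 / 180000 = 0.0602 s = 60.1889 ms
Processing delay = 3.3 ms
Total one-way latency = 63.4889 ms


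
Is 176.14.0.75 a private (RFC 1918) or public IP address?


RFC 1918 private ranges:
  10.0.0.0/8 (10.0.0.0 - 10.255.255.255)
  172.16.0.0/12 (172.16.0.0 - 172.31.255.255)
  192.168.0.0/16 (192.168.0.0 - 192.168.255.255)
Public (not in any RFC 1918 range)


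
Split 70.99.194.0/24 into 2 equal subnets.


New prefix = 24 + 1 = 25
Each subnet has 128 addresses
  70.99.194.0/25
  70.99.194.128/25
Subnets: 70.99.194.0/25, 70.99.194.128/25


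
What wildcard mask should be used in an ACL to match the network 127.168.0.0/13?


Subnet mask: 255.248.0.0
Wildcard = 255.255.255.255 - subnet mask
255 - 255 = 0
255 - 248 = 7
255 - 0 = 255
255 - 0 = 255
Wildcard: 0.7.255.255


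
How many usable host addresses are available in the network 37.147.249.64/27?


Host bits = 32 - 27 = 5
Total addresses = 2^5 = 32
Usable = total - 2 (network and broadcast)
Usable hosts: 30


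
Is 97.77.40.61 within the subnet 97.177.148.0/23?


Subnet network: 97.177.148.0
Test IP AND mask: 97.77.40.0
No, 97.77.40.61 is not in 97.177.148.0/23


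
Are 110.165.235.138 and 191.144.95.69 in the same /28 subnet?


Mask: 255.255.255.240
110.165.235.138 AND mask = 110.165.235.128
191.144.95.69 AND mask = 191.144.95.64
No, different subnets (110.165.235.128 vs 191.144.95.64)


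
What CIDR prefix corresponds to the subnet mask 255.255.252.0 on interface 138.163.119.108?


Binary: 11111111.11111111.11111100.00000000
Count leading 1s
Prefix: /22


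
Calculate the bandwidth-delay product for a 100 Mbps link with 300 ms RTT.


BDP = bandwidth * RTT
= 100 Mbps * 300 ms
= 100 * 1e6 * 300 / 1000 bits
= 30000000 bits
= 3750000 bytes
= 3662.1094 KB
BDP = 30000000 bits (3750000 bytes)


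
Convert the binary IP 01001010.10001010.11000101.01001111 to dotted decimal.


01001010 = 74
10001010 = 138
11000101 = 197
01001111 = 79
IP: 74.138.197.79


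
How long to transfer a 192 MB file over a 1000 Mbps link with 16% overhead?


Effective throughput = 1000 * (1 - 16/100) = 840 Mbps
File size in Mb = 192 * 8 = 1536 Mb
Time = 1536 / 840
Time = 1.8286 seconds


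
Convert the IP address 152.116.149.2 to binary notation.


152 = 10011000
116 = 01110100
149 = 10010101
2 = 00000010
Binary: 10011000.01110100.10010101.00000010


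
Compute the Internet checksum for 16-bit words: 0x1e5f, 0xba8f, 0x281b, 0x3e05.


Sum all words (with carry folding):
+ 0x1e5f = 0x1e5f
+ 0xba8f = 0xd8ee
+ 0x281b = 0x010a
+ 0x3e05 = 0x3f0f
One's complement: ~0x3f0f
Checksum = 0xc0f0


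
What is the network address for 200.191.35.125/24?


IP:   11001000.10111111.00100011.01111101
Mask: 11111111.11111111.11111111.00000000
AND operation:
Net:  11001000.10111111.00100011.00000000
Network: 200.191.35.0/24


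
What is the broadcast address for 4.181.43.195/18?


Network: 4.181.0.0/18
Host bits = 14
Set all host bits to 1:
Broadcast: 4.181.63.255


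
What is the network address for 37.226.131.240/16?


IP:   00100101.11100010.10000011.11110000
Mask: 11111111.11111111.00000000.00000000
AND operation:
Net:  00100101.11100010.00000000.00000000
Network: 37.226.0.0/16


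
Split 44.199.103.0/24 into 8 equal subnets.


New prefix = 24 + 3 = 27
Each subnet has 32 addresses
  44.199.103.0/27
  44.199.103.32/27
  44.199.103.64/27
  44.199.103.96/27
  44.199.103.128/27
  44.199.103.160/27
  44.199.103.192/27
  44.199.103.224/27
Subnets: 44.199.103.0/27, 44.199.103.32/27, 44.199.103.64/27, 44.199.103.96/27, 44.199.103.128/27, 44.199.103.160/27, 44.199.103.192/27, 44.199.103.224/27


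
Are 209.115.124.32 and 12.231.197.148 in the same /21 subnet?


Mask: 255.255.248.0
209.115.124.32 AND mask = 209.115.120.0
12.231.197.148 AND mask = 12.231.192.0
No, different subnets (209.115.120.0 vs 12.231.192.0)


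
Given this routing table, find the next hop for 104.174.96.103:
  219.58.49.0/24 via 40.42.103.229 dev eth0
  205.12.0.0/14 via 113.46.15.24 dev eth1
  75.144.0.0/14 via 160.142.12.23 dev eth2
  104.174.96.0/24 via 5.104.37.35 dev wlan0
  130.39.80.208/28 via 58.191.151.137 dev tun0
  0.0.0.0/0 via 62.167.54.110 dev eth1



Longest prefix match for 104.174.96.103:
  /24 219.58.49.0: no
  /14 205.12.0.0: no
  /14 75.144.0.0: no
  /24 104.174.96.0: MATCH
  /28 130.39.80.208: no
  /0 0.0.0.0: MATCH
Selected: next-hop 5.104.37.35 via wlan0 (matched /24)


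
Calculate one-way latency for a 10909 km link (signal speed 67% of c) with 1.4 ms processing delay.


Speed = 0.67 * 3e5 km/s = 201000 km/s
Propagation delay = 10909 / 201000 = 0.0543 s = 54.2736 ms
Processing delay = 1.4 ms
Total one-way latency = 55.6736 ms


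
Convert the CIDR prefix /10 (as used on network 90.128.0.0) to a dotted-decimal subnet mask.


/10 means 10 network bits, 22 host bits
Binary: 11111111110000000000000000000000
Mask: 255.192.0.0


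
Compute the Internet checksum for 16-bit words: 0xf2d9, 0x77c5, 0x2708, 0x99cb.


Sum all words (with carry folding):
+ 0xf2d9 = 0xf2d9
+ 0x77c5 = 0x6a9f
+ 0x2708 = 0x91a7
+ 0x99cb = 0x2b73
One's complement: ~0x2b73
Checksum = 0xd48c


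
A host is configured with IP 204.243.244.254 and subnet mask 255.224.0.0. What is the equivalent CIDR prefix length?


Binary: 11111111.11100000.00000000.00000000
Count leading 1s
Prefix: /11


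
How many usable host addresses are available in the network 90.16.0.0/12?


Host bits = 32 - 12 = 20
Total addresses = 2^20 = 1048576
Usable = total - 2 (network and broadcast)
Usable hosts: 1048574


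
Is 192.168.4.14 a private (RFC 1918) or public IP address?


RFC 1918 private ranges:
  10.0.0.0/8 (10.0.0.0 - 10.255.255.255)
  172.16.0.0/12 (172.16.0.0 - 172.31.255.255)
  192.168.0.0/16 (192.168.0.0 - 192.168.255.255)
Private (in 192.168.0.0/16)


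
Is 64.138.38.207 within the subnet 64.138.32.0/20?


Subnet network: 64.138.32.0
Test IP AND mask: 64.138.32.0
Yes, 64.138.38.207 is in 64.138.32.0/20


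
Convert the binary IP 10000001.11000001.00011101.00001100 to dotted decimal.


10000001 = 129
11000001 = 193
00011101 = 29
00001100 = 12
IP: 129.193.29.12


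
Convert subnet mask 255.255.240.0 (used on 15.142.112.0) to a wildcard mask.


Subnet mask: 255.255.240.0
Wildcard = 255.255.255.255 - subnet mask
255 - 255 = 0
255 - 255 = 0
255 - 240 = 15
255 - 0 = 255
Wildcard: 0.0.15.255


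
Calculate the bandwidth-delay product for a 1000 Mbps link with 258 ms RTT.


BDP = bandwidth * RTT
= 1000 Mbps * 258 ms
= 1000 * 1e6 * 258 / 1000 bits
= 258000000 bits
= 32250000 bytes
= 31494.1406 KB
BDP = 258000000 bits (32250000 bytes)


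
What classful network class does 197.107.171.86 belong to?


First octet: 197
Binary: 11000101
110xxxxx -> Class C (192-223)
Class C, default mask 255.255.255.0 (/24)


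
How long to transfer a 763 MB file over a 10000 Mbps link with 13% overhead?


Effective throughput = 10000 * (1 - 13/100) = 8700 Mbps
File size in Mb = 763 * 8 = 6104 Mb
Time = 6104 / 8700
Time = 0.7016 seconds


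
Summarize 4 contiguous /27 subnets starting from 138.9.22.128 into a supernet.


Original prefix: /27
Number of subnets: 4 = 2^2
New prefix = 27 - 2 = 25
Supernet: 138.9.22.128/25


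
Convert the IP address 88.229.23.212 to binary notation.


88 = 01011000
229 = 11100101
23 = 00010111
212 = 11010100
Binary: 01011000.11100101.00010111.11010100


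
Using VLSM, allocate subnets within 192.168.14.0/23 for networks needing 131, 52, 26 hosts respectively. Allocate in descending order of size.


131 hosts -> /24 (254 usable): 192.168.14.0/24
52 hosts -> /26 (62 usable): 192.168.15.0/26
26 hosts -> /27 (30 usable): 192.168.15.64/27
Allocation: 192.168.14.0/24 (131 hosts, 254 usable); 192.168.15.0/26 (52 hosts, 62 usable); 192.168.15.64/27 (26 hosts, 30 usable)


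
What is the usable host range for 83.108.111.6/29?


Network: 83.108.111.0
Broadcast: 83.108.111.7
First usable = network + 1
Last usable = broadcast - 1
Range: 83.108.111.1 to 83.108.111.6


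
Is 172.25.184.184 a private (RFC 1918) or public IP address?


RFC 1918 private ranges:
  10.0.0.0/8 (10.0.0.0 - 10.255.255.255)
  172.16.0.0/12 (172.16.0.0 - 172.31.255.255)
  192.168.0.0/16 (192.168.0.0 - 192.168.255.255)
Private (in 172.16.0.0/12)


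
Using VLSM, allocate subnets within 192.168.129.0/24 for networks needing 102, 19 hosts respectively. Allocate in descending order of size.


102 hosts -> /25 (126 usable): 192.168.129.0/25
19 hosts -> /27 (30 usable): 192.168.129.128/27
Allocation: 192.168.129.0/25 (102 hosts, 126 usable); 192.168.129.128/27 (19 hosts, 30 usable)


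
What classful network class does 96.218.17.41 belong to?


First octet: 96
Binary: 01100000
0xxxxxxx -> Class A (1-126)
Class A, default mask 255.0.0.0 (/8)


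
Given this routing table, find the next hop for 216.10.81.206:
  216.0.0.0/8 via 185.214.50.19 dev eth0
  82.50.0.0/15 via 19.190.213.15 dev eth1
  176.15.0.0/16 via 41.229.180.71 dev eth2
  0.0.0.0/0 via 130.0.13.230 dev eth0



Longest prefix match for 216.10.81.206:
  /8 216.0.0.0: MATCH
  /15 82.50.0.0: no
  /16 176.15.0.0: no
  /0 0.0.0.0: MATCH
Selected: next-hop 185.214.50.19 via eth0 (matched /8)


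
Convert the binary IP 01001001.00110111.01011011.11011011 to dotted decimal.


01001001 = 73
00110111 = 55
01011011 = 91
11011011 = 219
IP: 73.55.91.219


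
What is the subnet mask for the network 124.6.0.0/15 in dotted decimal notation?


/15 means 15 network bits, 17 host bits
Binary: 11111111111111100000000000000000
Mask: 255.254.0.0


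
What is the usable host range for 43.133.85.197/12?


Network: 43.128.0.0
Broadcast: 43.143.255.255
First usable = network + 1
Last usable = broadcast - 1
Range: 43.128.0.1 to 43.143.255.254


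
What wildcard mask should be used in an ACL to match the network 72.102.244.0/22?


Subnet mask: 255.255.252.0
Wildcard = 255.255.255.255 - subnet mask
255 - 255 = 0
255 - 255 = 0
255 - 252 = 3
255 - 0 = 255
Wildcard: 0.0.3.255


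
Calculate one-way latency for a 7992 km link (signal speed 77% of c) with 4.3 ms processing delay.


Speed = 0.77 * 3e5 km/s = 231000 km/s
Propagation delay = 7992 / 231000 = 0.0346 s = 34.5974 ms
Processing delay = 4.3 ms
Total one-way latency = 38.8974 ms


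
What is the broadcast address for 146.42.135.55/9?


Network: 146.0.0.0/9
Host bits = 23
Set all host bits to 1:
Broadcast: 146.127.255.255


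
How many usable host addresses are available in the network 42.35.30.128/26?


Host bits = 32 - 26 = 6
Total addresses = 2^6 = 64
Usable = total - 2 (network and broadcast)
Usable hosts: 62


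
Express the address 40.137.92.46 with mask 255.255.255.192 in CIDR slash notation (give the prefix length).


Binary: 11111111.11111111.11111111.11000000
Count leading 1s
Prefix: /26


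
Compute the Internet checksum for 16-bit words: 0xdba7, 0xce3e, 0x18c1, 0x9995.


Sum all words (with carry folding):
+ 0xdba7 = 0xdba7
+ 0xce3e = 0xa9e6
+ 0x18c1 = 0xc2a7
+ 0x9995 = 0x5c3d
One's complement: ~0x5c3d
Checksum = 0xa3c2


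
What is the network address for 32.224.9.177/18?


IP:   00100000.11100000.00001001.10110001
Mask: 11111111.11111111.11000000.00000000
AND operation:
Net:  00100000.11100000.00000000.00000000
Network: 32.224.0.0/18


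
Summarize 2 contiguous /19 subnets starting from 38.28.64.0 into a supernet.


Original prefix: /19
Number of subnets: 2 = 2^1
New prefix = 19 - 1 = 18
Supernet: 38.28.64.0/18


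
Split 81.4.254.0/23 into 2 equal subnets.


New prefix = 23 + 1 = 24
Each subnet has 256 addresses
  81.4.254.0/24
  81.4.255.0/24
Subnets: 81.4.254.0/24, 81.4.255.0/24


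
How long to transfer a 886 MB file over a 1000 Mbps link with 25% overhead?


Effective throughput = 1000 * (1 - 25/100) = 750 Mbps
File size in Mb = 886 * 8 = 7088 Mb
Time = 7088 / 750
Time = 9.4507 seconds


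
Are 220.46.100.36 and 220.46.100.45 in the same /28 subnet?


Mask: 255.255.255.240
220.46.100.36 AND mask = 220.46.100.32
220.46.100.45 AND mask = 220.46.100.32
Yes, same subnet (220.46.100.32)


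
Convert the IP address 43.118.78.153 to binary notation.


43 = 00101011
118 = 01110110
78 = 01001110
153 = 10011001
Binary: 00101011.01110110.01001110.10011001


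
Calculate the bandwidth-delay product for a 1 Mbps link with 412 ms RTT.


BDP = bandwidth * RTT
= 1 Mbps * 412 ms
= 1 * 1e6 * 412 / 1000 bits
= 412000 bits
= 51500 bytes
= 50.293 KB
BDP = 412000 bits (51500 bytes)


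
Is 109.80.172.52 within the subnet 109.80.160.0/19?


Subnet network: 109.80.160.0
Test IP AND mask: 109.80.160.0
Yes, 109.80.172.52 is in 109.80.160.0/19


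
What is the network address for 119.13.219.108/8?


IP:   01110111.00001101.11011011.01101100
Mask: 11111111.00000000.00000000.00000000
AND operation:
Net:  01110111.00000000.00000000.00000000
Network: 119.0.0.0/8


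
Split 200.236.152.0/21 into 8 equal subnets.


New prefix = 21 + 3 = 24
Each subnet has 256 addresses
  200.236.152.0/24
  200.236.153.0/24
  200.236.154.0/24
  200.236.155.0/24
  200.236.156.0/24
  200.236.157.0/24
  200.236.158.0/24
  200.236.159.0/24
Subnets: 200.236.152.0/24, 200.236.153.0/24, 200.236.154.0/24, 200.236.155.0/24, 200.236.156.0/24, 200.236.157.0/24, 200.236.158.0/24, 200.236.159.0/24


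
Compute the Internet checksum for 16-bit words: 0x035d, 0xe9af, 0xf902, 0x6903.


Sum all words (with carry folding):
+ 0x035d = 0x035d
+ 0xe9af = 0xed0c
+ 0xf902 = 0xe60f
+ 0x6903 = 0x4f13
One's complement: ~0x4f13
Checksum = 0xb0ec


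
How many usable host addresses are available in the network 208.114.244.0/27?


Host bits = 32 - 27 = 5
Total addresses = 2^5 = 32
Usable = total - 2 (network and broadcast)
Usable hosts: 30


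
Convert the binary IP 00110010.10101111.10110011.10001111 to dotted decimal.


00110010 = 50
10101111 = 175
10110011 = 179
10001111 = 143
IP: 50.175.179.143


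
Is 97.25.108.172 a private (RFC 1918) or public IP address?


RFC 1918 private ranges:
  10.0.0.0/8 (10.0.0.0 - 10.255.255.255)
  172.16.0.0/12 (172.16.0.0 - 172.31.255.255)
  192.168.0.0/16 (192.168.0.0 - 192.168.255.255)
Public (not in any RFC 1918 range)


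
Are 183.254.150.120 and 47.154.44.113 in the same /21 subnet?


Mask: 255.255.248.0
183.254.150.120 AND mask = 183.254.144.0
47.154.44.113 AND mask = 47.154.40.0
No, different subnets (183.254.144.0 vs 47.154.40.0)


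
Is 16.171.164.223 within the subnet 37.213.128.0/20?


Subnet network: 37.213.128.0
Test IP AND mask: 16.171.160.0
No, 16.171.164.223 is not in 37.213.128.0/20


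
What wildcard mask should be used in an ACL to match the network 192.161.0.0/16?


Subnet mask: 255.255.0.0
Wildcard = 255.255.255.255 - subnet mask
255 - 255 = 0
255 - 255 = 0
255 - 0 = 255
255 - 0 = 255
Wildcard: 0.0.255.255


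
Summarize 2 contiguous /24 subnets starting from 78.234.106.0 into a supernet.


Original prefix: /24
Number of subnets: 2 = 2^1
New prefix = 24 - 1 = 23
Supernet: 78.234.106.0/23


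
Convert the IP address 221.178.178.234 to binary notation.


221 = 11011101
178 = 10110010
178 = 10110010
234 = 11101010
Binary: 11011101.10110010.10110010.11101010


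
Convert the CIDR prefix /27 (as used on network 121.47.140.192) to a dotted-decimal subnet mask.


/27 means 27 network bits, 5 host bits
Binary: 11111111111111111111111111100000
Mask: 255.255.255.224


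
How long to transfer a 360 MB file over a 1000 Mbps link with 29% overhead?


Effective throughput = 1000 * (1 - 29/100) = 710 Mbps
File size in Mb = 360 * 8 = 2880 Mb
Time = 2880 / 710
Time = 4.0563 seconds


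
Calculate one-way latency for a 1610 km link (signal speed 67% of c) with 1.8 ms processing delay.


Speed = 0.67 * 3e5 km/s = 201000 km/s
Propagation delay = 1610 / 201000 = 0.008 s = 8.01 ms
Processing delay = 1.8 ms
Total one-way latency = 9.81 ms


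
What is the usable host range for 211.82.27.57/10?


Network: 211.64.0.0
Broadcast: 211.127.255.255
First usable = network + 1
Last usable = broadcast - 1
Range: 211.64.0.1 to 211.127.255.254


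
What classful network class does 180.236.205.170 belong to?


First octet: 180
Binary: 10110100
10xxxxxx -> Class B (128-191)
Class B, default mask 255.255.0.0 (/16)


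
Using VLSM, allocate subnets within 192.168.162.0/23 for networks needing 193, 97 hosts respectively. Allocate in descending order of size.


193 hosts -> /24 (254 usable): 192.168.162.0/24
97 hosts -> /25 (126 usable): 192.168.163.0/25
Allocation: 192.168.162.0/24 (193 hosts, 254 usable); 192.168.163.0/25 (97 hosts, 126 usable)


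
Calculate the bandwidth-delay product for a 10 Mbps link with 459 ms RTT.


BDP = bandwidth * RTT
= 10 Mbps * 459 ms
= 10 * 1e6 * 459 / 1000 bits
= 4590000 bits
= 573750 bytes
= 560.3027 KB
BDP = 4590000 bits (573750 bytes)


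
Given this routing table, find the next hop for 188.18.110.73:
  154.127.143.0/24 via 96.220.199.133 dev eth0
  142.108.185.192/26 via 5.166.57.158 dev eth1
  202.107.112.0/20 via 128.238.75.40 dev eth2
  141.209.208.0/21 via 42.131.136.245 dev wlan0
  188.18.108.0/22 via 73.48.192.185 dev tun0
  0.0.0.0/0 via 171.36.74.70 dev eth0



Longest prefix match for 188.18.110.73:
  /24 154.127.143.0: no
  /26 142.108.185.192: no
  /20 202.107.112.0: no
  /21 141.209.208.0: no
  /22 188.18.108.0: MATCH
  /0 0.0.0.0: MATCH
Selected: next-hop 73.48.192.185 via tun0 (matched /22)


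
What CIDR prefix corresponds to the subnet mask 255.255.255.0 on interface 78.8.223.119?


Binary: 11111111.11111111.11111111.00000000
Count leading 1s
Prefix: /24


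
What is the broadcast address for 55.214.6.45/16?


Network: 55.214.0.0/16
Host bits = 16
Set all host bits to 1:
Broadcast: 55.214.255.255


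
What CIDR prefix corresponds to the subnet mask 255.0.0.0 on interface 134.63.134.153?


Binary: 11111111.00000000.00000000.00000000
Count leading 1s
Prefix: /8


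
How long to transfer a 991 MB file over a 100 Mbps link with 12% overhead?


Effective throughput = 100 * (1 - 12/100) = 88 Mbps
File size in Mb = 991 * 8 = 7928 Mb
Time = 7928 / 88
Time = 90.0909 seconds


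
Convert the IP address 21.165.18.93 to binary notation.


21 = 00010101
165 = 10100101
18 = 00010010
93 = 01011101
Binary: 00010101.10100101.00010010.01011101


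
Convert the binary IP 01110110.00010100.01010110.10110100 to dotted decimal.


01110110 = 118
00010100 = 20
01010110 = 86
10110100 = 180
IP: 118.20.86.180


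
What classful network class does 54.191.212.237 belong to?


First octet: 54
Binary: 00110110
0xxxxxxx -> Class A (1-126)
Class A, default mask 255.0.0.0 (/8)


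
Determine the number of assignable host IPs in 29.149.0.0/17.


Host bits = 32 - 17 = 15
Total addresses = 2^15 = 32768
Usable = total - 2 (network and broadcast)
Usable hosts: 32766


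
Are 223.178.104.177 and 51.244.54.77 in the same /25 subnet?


Mask: 255.255.255.128
223.178.104.177 AND mask = 223.178.104.128
51.244.54.77 AND mask = 51.244.54.0
No, different subnets (223.178.104.128 vs 51.244.54.0)


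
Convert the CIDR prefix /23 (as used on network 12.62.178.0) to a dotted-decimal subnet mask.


/23 means 23 network bits, 9 host bits
Binary: 11111111111111111111111000000000
Mask: 255.255.254.0


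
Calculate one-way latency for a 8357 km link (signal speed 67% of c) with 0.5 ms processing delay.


Speed = 0.67 * 3e5 km/s = 201000 km/s
Propagation delay = 8357 / 201000 = 0.0416 s = 41.5771 ms
Processing delay = 0.5 ms
Total one-way latency = 42.0771 ms


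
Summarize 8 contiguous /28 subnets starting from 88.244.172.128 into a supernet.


Original prefix: /28
Number of subnets: 8 = 2^3
New prefix = 28 - 3 = 25
Supernet: 88.244.172.128/25


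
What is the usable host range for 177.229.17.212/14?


Network: 177.228.0.0
Broadcast: 177.231.255.255
First usable = network + 1
Last usable = broadcast - 1
Range: 177.228.0.1 to 177.231.255.254


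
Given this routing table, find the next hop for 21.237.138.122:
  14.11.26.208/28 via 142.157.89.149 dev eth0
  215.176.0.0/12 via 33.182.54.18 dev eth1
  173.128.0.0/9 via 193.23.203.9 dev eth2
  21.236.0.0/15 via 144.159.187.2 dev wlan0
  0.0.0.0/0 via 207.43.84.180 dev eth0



Longest prefix match for 21.237.138.122:
  /28 14.11.26.208: no
  /12 215.176.0.0: no
  /9 173.128.0.0: no
  /15 21.236.0.0: MATCH
  /0 0.0.0.0: MATCH
Selected: next-hop 144.159.187.2 via wlan0 (matched /15)


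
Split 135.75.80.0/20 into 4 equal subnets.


New prefix = 20 + 2 = 22
Each subnet has 1024 addresses
  135.75.80.0/22
  135.75.84.0/22
  135.75.88.0/22
  135.75.92.0/22
Subnets: 135.75.80.0/22, 135.75.84.0/22, 135.75.88.0/22, 135.75.92.0/22


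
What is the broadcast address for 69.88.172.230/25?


Network: 69.88.172.128/25
Host bits = 7
Set all host bits to 1:
Broadcast: 69.88.172.255


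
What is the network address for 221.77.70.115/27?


IP:   11011101.01001101.01000110.01110011
Mask: 11111111.11111111.11111111.11100000
AND operation:
Net:  11011101.01001101.01000110.01100000
Network: 221.77.70.96/27


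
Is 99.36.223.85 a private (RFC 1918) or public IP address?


RFC 1918 private ranges:
  10.0.0.0/8 (10.0.0.0 - 10.255.255.255)
  172.16.0.0/12 (172.16.0.0 - 172.31.255.255)
  192.168.0.0/16 (192.168.0.0 - 192.168.255.255)
Public (not in any RFC 1918 range)


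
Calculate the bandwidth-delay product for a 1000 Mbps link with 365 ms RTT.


BDP = bandwidth * RTT
= 1000 Mbps * 365 ms
= 1000 * 1e6 * 365 / 1000 bits
= 365000000 bits
= 45625000 bytes
= 44555.6641 KB
BDP = 365000000 bits (45625000 bytes)


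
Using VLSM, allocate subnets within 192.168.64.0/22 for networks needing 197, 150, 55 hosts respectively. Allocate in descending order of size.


197 hosts -> /24 (254 usable): 192.168.64.0/24
150 hosts -> /24 (254 usable): 192.168.65.0/24
55 hosts -> /26 (62 usable): 192.168.66.0/26
Allocation: 192.168.64.0/24 (197 hosts, 254 usable); 192.168.65.0/24 (150 hosts, 254 usable); 192.168.66.0/26 (55 hosts, 62 usable)


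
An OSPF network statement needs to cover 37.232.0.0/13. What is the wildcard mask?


Subnet mask: 255.248.0.0
Wildcard = 255.255.255.255 - subnet mask
255 - 255 = 0
255 - 248 = 7
255 - 0 = 255
255 - 0 = 255
Wildcard: 0.7.255.255


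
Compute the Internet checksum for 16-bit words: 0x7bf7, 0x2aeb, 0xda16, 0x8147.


Sum all words (with carry folding):
+ 0x7bf7 = 0x7bf7
+ 0x2aeb = 0xa6e2
+ 0xda16 = 0x80f9
+ 0x8147 = 0x0241
One's complement: ~0x0241
Checksum = 0xfdbe


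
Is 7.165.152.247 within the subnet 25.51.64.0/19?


Subnet network: 25.51.64.0
Test IP AND mask: 7.165.128.0
No, 7.165.152.247 is not in 25.51.64.0/19


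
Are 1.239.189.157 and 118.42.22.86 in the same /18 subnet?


Mask: 255.255.192.0
1.239.189.157 AND mask = 1.239.128.0
118.42.22.86 AND mask = 118.42.0.0
No, different subnets (1.239.128.0 vs 118.42.0.0)


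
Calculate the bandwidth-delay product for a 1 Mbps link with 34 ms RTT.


BDP = bandwidth * RTT
= 1 Mbps * 34 ms
= 1 * 1e6 * 34 / 1000 bits
= 34000 bits
= 4250 bytes
= 4.1504 KB
BDP = 34000 bits (4250 bytes)


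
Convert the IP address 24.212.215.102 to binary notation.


24 = 00011000
212 = 11010100
215 = 11010111
102 = 01100110
Binary: 00011000.11010100.11010111.01100110


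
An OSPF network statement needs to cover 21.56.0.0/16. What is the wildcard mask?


Subnet mask: 255.255.0.0
Wildcard = 255.255.255.255 - subnet mask
255 - 255 = 0
255 - 255 = 0
255 - 0 = 255
255 - 0 = 255
Wildcard: 0.0.255.255


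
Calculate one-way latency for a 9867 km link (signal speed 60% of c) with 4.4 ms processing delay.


Speed = 0.6 * 3e5 km/s = 180000 km/s
Propagation delay = 9867 / 180000 = 0.0548 s = 54.8167 ms
Processing delay = 4.4 ms
Total one-way latency = 59.2167 ms


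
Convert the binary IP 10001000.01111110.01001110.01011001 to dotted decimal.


10001000 = 136
01111110 = 126
01001110 = 78
01011001 = 89
IP: 136.126.78.89


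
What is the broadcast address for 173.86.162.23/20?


Network: 173.86.160.0/20
Host bits = 12
Set all host bits to 1:
Broadcast: 173.86.175.255


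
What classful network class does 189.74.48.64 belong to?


First octet: 189
Binary: 10111101
10xxxxxx -> Class B (128-191)
Class B, default mask 255.255.0.0 (/16)


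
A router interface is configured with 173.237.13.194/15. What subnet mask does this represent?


/15 means 15 network bits, 17 host bits
Binary: 11111111111111100000000000000000
Mask: 255.254.0.0


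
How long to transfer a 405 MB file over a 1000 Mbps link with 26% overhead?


Effective throughput = 1000 * (1 - 26/100) = 740 Mbps
File size in Mb = 405 * 8 = 3240 Mb
Time = 3240 / 740
Time = 4.3784 seconds


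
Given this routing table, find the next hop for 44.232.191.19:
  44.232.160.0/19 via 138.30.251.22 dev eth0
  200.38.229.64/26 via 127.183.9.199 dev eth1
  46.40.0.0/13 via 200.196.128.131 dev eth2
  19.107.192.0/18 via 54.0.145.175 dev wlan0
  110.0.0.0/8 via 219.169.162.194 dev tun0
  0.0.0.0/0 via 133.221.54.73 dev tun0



Longest prefix match for 44.232.191.19:
  /19 44.232.160.0: MATCH
  /26 200.38.229.64: no
  /13 46.40.0.0: no
  /18 19.107.192.0: no
  /8 110.0.0.0: no
  /0 0.0.0.0: MATCH
Selected: next-hop 138.30.251.22 via eth0 (matched /19)


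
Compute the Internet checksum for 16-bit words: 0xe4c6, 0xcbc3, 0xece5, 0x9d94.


Sum all words (with carry folding):
+ 0xe4c6 = 0xe4c6
+ 0xcbc3 = 0xb08a
+ 0xece5 = 0x9d70
+ 0x9d94 = 0x3b05
One's complement: ~0x3b05
Checksum = 0xc4fa


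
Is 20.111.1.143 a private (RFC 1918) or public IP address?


RFC 1918 private ranges:
  10.0.0.0/8 (10.0.0.0 - 10.255.255.255)
  172.16.0.0/12 (172.16.0.0 - 172.31.255.255)
  192.168.0.0/16 (192.168.0.0 - 192.168.255.255)
Public (not in any RFC 1918 range)


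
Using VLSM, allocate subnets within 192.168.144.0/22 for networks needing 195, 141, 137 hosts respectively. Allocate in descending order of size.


195 hosts -> /24 (254 usable): 192.168.144.0/24
141 hosts -> /24 (254 usable): 192.168.145.0/24
137 hosts -> /24 (254 usable): 192.168.146.0/24
Allocation: 192.168.144.0/24 (195 hosts, 254 usable); 192.168.145.0/24 (141 hosts, 254 usable); 192.168.146.0/24 (137 hosts, 254 usable)


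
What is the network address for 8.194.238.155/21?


IP:   00001000.11000010.11101110.10011011
Mask: 11111111.11111111.11111000.00000000
AND operation:
Net:  00001000.11000010.11101000.00000000
Network: 8.194.232.0/21


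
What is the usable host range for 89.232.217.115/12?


Network: 89.224.0.0
Broadcast: 89.239.255.255
First usable = network + 1
Last usable = broadcast - 1
Range: 89.224.0.1 to 89.239.255.254


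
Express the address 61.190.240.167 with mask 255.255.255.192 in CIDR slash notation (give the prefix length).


Binary: 11111111.11111111.11111111.11000000
Count leading 1s
Prefix: /26


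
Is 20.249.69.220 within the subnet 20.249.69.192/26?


Subnet network: 20.249.69.192
Test IP AND mask: 20.249.69.192
Yes, 20.249.69.220 is in 20.249.69.192/26


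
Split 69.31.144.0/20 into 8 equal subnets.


New prefix = 20 + 3 = 23
Each subnet has 512 addresses
  69.31.144.0/23
  69.31.146.0/23
  69.31.148.0/23
  69.31.150.0/23
  69.31.152.0/23
  69.31.154.0/23
  69.31.156.0/23
  69.31.158.0/23
Subnets: 69.31.144.0/23, 69.31.146.0/23, 69.31.148.0/23, 69.31.150.0/23, 69.31.152.0/23, 69.31.154.0/23, 69.31.156.0/23, 69.31.158.0/23


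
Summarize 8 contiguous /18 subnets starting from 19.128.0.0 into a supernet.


Original prefix: /18
Number of subnets: 8 = 2^3
New prefix = 18 - 3 = 15
Supernet: 19.128.0.0/15


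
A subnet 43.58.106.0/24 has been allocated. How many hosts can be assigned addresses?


Host bits = 32 - 24 = 8
Total addresses = 2^8 = 256
Usable = total - 2 (network and broadcast)
Usable hosts: 254


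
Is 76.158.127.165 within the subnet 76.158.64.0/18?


Subnet network: 76.158.64.0
Test IP AND mask: 76.158.64.0
Yes, 76.158.127.165 is in 76.158.64.0/18


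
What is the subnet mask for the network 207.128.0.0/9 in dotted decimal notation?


/9 means 9 network bits, 23 host bits
Binary: 11111111100000000000000000000000
Mask: 255.128.0.0


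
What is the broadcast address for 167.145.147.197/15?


Network: 167.144.0.0/15
Host bits = 17
Set all host bits to 1:
Broadcast: 167.145.255.255


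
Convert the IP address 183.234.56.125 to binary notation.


183 = 10110111
234 = 11101010
56 = 00111000
125 = 01111101
Binary: 10110111.11101010.00111000.01111101


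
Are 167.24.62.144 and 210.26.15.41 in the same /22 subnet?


Mask: 255.255.252.0
167.24.62.144 AND mask = 167.24.60.0
210.26.15.41 AND mask = 210.26.12.0
No, different subnets (167.24.60.0 vs 210.26.12.0)


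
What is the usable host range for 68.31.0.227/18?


Network: 68.31.0.0
Broadcast: 68.31.63.255
First usable = network + 1
Last usable = broadcast - 1
Range: 68.31.0.1 to 68.31.63.254


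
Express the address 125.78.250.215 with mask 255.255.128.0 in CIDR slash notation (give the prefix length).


Binary: 11111111.11111111.10000000.00000000
Count leading 1s
Prefix: /17


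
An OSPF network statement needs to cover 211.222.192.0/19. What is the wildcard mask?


Subnet mask: 255.255.224.0
Wildcard = 255.255.255.255 - subnet mask
255 - 255 = 0
255 - 255 = 0
255 - 224 = 31
255 - 0 = 255
Wildcard: 0.0.31.255


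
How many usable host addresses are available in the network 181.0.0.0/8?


Host bits = 32 - 8 = 24
Total addresses = 2^24 = 16777216
Usable = total - 2 (network and broadcast)
Usable hosts: 16777214


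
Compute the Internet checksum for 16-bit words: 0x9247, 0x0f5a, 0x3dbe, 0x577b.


Sum all words (with carry folding):
+ 0x9247 = 0x9247
+ 0x0f5a = 0xa1a1
+ 0x3dbe = 0xdf5f
+ 0x577b = 0x36db
One's complement: ~0x36db
Checksum = 0xc924


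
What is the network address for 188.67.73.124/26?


IP:   10111100.01000011.01001001.01111100
Mask: 11111111.11111111.11111111.11000000
AND operation:
Net:  10111100.01000011.01001001.01000000
Network: 188.67.73.64/26


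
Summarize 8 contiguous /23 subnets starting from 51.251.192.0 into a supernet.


Original prefix: /23
Number of subnets: 8 = 2^3
New prefix = 23 - 3 = 20
Supernet: 51.251.192.0/20


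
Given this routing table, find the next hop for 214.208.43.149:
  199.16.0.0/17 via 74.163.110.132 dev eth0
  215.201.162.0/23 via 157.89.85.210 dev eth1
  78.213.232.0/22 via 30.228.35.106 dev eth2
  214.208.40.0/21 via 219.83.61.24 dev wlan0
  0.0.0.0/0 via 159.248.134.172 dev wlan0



Longest prefix match for 214.208.43.149:
  /17 199.16.0.0: no
  /23 215.201.162.0: no
  /22 78.213.232.0: no
  /21 214.208.40.0: MATCH
  /0 0.0.0.0: MATCH
Selected: next-hop 219.83.61.24 via wlan0 (matched /21)


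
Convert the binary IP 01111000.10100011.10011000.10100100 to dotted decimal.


01111000 = 120
10100011 = 163
10011000 = 152
10100100 = 164
IP: 120.163.152.164


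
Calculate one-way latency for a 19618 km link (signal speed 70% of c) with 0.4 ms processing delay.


Speed = 0.7 * 3e5 km/s = 210000 km/s
Propagation delay = 19618 / 210000 = 0.0934 s = 93.419 ms
Processing delay = 0.4 ms
Total one-way latency = 93.819 ms


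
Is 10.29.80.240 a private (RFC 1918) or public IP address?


RFC 1918 private ranges:
  10.0.0.0/8 (10.0.0.0 - 10.255.255.255)
  172.16.0.0/12 (172.16.0.0 - 172.31.255.255)
  192.168.0.0/16 (192.168.0.0 - 192.168.255.255)
Private (in 10.0.0.0/8)


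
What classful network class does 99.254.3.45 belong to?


First octet: 99
Binary: 01100011
0xxxxxxx -> Class A (1-126)
Class A, default mask 255.0.0.0 (/8)


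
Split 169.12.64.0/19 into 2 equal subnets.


New prefix = 19 + 1 = 20
Each subnet has 4096 addresses
  169.12.64.0/20
  169.12.80.0/20
Subnets: 169.12.64.0/20, 169.12.80.0/20


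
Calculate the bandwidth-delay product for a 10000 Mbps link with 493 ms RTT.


BDP = bandwidth * RTT
= 10000 Mbps * 493 ms
= 10000 * 1e6 * 493 / 1000 bits
= 4930000000 bits
= 616250000 bytes
= 601806.6406 KB
BDP = 4930000000 bits (616250000 bytes)


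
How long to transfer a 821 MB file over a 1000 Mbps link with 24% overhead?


Effective throughput = 1000 * (1 - 24/100) = 760 Mbps
File size in Mb = 821 * 8 = 6568 Mb
Time = 6568 / 760
Time = 8.6421 seconds


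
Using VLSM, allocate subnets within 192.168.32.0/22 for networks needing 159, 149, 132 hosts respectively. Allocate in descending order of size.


159 hosts -> /24 (254 usable): 192.168.32.0/24
149 hosts -> /24 (254 usable): 192.168.33.0/24
132 hosts -> /24 (254 usable): 192.168.34.0/24
Allocation: 192.168.32.0/24 (159 hosts, 254 usable); 192.168.33.0/24 (149 hosts, 254 usable); 192.168.34.0/24 (132 hosts, 254 usable)


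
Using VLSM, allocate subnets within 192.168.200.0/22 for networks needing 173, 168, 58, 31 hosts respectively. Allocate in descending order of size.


173 hosts -> /24 (254 usable): 192.168.200.0/24
168 hosts -> /24 (254 usable): 192.168.201.0/24
58 hosts -> /26 (62 usable): 192.168.202.0/26
31 hosts -> /26 (62 usable): 192.168.202.64/26
Allocation: 192.168.200.0/24 (173 hosts, 254 usable); 192.168.201.0/24 (168 hosts, 254 usable); 192.168.202.0/26 (58 hosts, 62 usable); 192.168.202.64/26 (31 hosts, 62 usable)


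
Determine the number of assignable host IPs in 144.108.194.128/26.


Host bits = 32 - 26 = 6
Total addresses = 2^6 = 64
Usable = total - 2 (network and broadcast)
Usable hosts: 62


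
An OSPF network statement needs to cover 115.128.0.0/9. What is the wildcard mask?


Subnet mask: 255.128.0.0
Wildcard = 255.255.255.255 - subnet mask
255 - 255 = 0
255 - 128 = 127
255 - 0 = 255
255 - 0 = 255
Wildcard: 0.127.255.255


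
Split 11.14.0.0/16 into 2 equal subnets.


New prefix = 16 + 1 = 17
Each subnet has 32768 addresses
  11.14.0.0/17
  11.14.128.0/17
Subnets: 11.14.0.0/17, 11.14.128.0/17


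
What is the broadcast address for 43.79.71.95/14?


Network: 43.76.0.0/14
Host bits = 18
Set all host bits to 1:
Broadcast: 43.79.255.255


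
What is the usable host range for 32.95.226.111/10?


Network: 32.64.0.0
Broadcast: 32.127.255.255
First usable = network + 1
Last usable = broadcast - 1
Range: 32.64.0.1 to 32.127.255.254


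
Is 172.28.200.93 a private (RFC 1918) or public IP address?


RFC 1918 private ranges:
  10.0.0.0/8 (10.0.0.0 - 10.255.255.255)
  172.16.0.0/12 (172.16.0.0 - 172.31.255.255)
  192.168.0.0/16 (192.168.0.0 - 192.168.255.255)
Private (in 172.16.0.0/12)


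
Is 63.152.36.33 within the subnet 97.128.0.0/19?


Subnet network: 97.128.0.0
Test IP AND mask: 63.152.32.0
No, 63.152.36.33 is not in 97.128.0.0/19


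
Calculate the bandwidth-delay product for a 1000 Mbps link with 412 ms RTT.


BDP = bandwidth * RTT
= 1000 Mbps * 412 ms
= 1000 * 1e6 * 412 / 1000 bits
= 412000000 bits
= 51500000 bytes
= 50292.9688 KB
BDP = 412000000 bits (51500000 bytes)


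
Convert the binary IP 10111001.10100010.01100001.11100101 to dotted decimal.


10111001 = 185
10100010 = 162
01100001 = 97
11100101 = 229
IP: 185.162.97.229


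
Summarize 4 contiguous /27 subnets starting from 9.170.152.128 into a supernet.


Original prefix: /27
Number of subnets: 4 = 2^2
New prefix = 27 - 2 = 25
Supernet: 9.170.152.128/25


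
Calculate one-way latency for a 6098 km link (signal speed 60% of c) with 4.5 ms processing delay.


Speed = 0.6 * 3e5 km/s = 180000 km/s
Propagation delay = 6098 / 180000 = 0.0339 s = 33.8778 ms
Processing delay = 4.5 ms
Total one-way latency = 38.3778 ms


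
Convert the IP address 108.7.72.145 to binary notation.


108 = 01101100
7 = 00000111
72 = 01001000
145 = 10010001
Binary: 01101100.00000111.01001000.10010001


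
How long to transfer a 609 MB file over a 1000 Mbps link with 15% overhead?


Effective throughput = 1000 * (1 - 15/100) = 850 Mbps
File size in Mb = 609 * 8 = 4872 Mb
Time = 4872 / 850
Time = 5.7318 seconds


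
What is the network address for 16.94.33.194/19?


IP:   00010000.01011110.00100001.11000010
Mask: 11111111.11111111.11100000.00000000
AND operation:
Net:  00010000.01011110.00100000.00000000
Network: 16.94.32.0/19


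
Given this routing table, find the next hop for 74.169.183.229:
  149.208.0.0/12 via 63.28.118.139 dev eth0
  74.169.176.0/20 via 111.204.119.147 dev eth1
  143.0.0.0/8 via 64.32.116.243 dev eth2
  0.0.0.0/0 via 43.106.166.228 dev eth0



Longest prefix match for 74.169.183.229:
  /12 149.208.0.0: no
  /20 74.169.176.0: MATCH
  /8 143.0.0.0: no
  /0 0.0.0.0: MATCH
Selected: next-hop 111.204.119.147 via eth1 (matched /20)


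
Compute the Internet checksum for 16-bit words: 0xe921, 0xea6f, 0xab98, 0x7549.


Sum all words (with carry folding):
+ 0xe921 = 0xe921
+ 0xea6f = 0xd391
+ 0xab98 = 0x7f2a
+ 0x7549 = 0xf473
One's complement: ~0xf473
Checksum = 0x0b8c


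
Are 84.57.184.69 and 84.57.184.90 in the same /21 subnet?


Mask: 255.255.248.0
84.57.184.69 AND mask = 84.57.184.0
84.57.184.90 AND mask = 84.57.184.0
Yes, same subnet (84.57.184.0)


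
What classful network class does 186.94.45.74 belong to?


First octet: 186
Binary: 10111010
10xxxxxx -> Class B (128-191)
Class B, default mask 255.255.0.0 (/16)


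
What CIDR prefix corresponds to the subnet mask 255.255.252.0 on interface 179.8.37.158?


Binary: 11111111.11111111.11111100.00000000
Count leading 1s
Prefix: /22


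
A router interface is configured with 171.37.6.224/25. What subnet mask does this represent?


/25 means 25 network bits, 7 host bits
Binary: 11111111111111111111111110000000
Mask: 255.255.255.128


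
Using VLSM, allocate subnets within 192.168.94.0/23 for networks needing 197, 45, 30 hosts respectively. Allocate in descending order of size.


197 hosts -> /24 (254 usable): 192.168.94.0/24
45 hosts -> /26 (62 usable): 192.168.95.0/26
30 hosts -> /27 (30 usable): 192.168.95.64/27
Allocation: 192.168.94.0/24 (197 hosts, 254 usable); 192.168.95.0/26 (45 hosts, 62 usable); 192.168.95.64/27 (30 hosts, 30 usable)
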